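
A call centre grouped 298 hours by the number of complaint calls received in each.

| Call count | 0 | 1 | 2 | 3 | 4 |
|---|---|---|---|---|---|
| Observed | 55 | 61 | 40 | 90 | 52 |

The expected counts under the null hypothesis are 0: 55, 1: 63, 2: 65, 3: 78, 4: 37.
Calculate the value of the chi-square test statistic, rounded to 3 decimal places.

χ² = (55−55)²/55 + (61−63)²/63 + (40−65)²/65 + (90−78)²/78 + (52−37)²/37
   = 0.0000 + 0.0635 + 9.6154 + 1.8462 + 6.0811
Sum = 17.606

17.606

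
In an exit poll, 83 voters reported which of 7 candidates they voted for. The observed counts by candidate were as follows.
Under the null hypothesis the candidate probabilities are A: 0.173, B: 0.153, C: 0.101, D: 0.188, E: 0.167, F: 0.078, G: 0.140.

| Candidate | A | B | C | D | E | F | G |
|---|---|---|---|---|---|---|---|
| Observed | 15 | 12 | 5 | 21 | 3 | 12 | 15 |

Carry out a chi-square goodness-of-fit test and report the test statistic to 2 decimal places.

17.51

Expected counts E_i = n·p_i: 83×0.173 = 14.359, 83×0.153 = 12.699, 83×0.101 = 8.383, 83×0.188 = 15.604, 83×0.167 = 13.861, 83×0.078 = 6.474, 83×0.140 = 11.62.
A: (15 − 14.359)²/14.359 = 0.410881/14.359 = 0.029
B: (12 − 12.699)²/12.699 = 0.488601/12.699 = 0.038
C: (5 − 8.383)²/8.383 = 11.444689/8.383 = 1.365
D: (21 − 15.604)²/15.604 = 29.116816/15.604 = 1.866
E: (3 − 13.861)²/13.861 = 117.961321/13.861 = 8.510
F: (12 − 6.474)²/6.474 = 30.536676/6.474 = 4.717
G: (15 − 11.62)²/11.62 = 11.4244/11.62 = 0.983
Sum = 17.51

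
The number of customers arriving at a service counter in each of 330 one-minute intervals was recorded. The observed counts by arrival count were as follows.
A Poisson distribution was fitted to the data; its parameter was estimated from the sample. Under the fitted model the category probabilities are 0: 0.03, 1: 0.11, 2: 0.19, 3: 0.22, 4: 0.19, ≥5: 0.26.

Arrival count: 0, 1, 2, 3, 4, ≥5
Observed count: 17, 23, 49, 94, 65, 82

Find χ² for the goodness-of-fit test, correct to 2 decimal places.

19.52

Expected counts E_i = n·p_i: 330×0.03 = 9.9, 330×0.11 = 36.3, 330×0.19 = 62.7, 330×0.22 = 72.6, 330×0.19 = 62.7, 330×0.26 = 85.8.
0: (17 − 9.9)²/9.9 = 50.41/9.9 = 5.092
1: (23 − 36.3)²/36.3 = 176.89/36.3 = 4.873
2: (49 − 62.7)²/62.7 = 187.69/62.7 = 2.993
3: (94 − 72.6)²/72.6 = 457.96/72.6 = 6.308
4: (65 − 62.7)²/62.7 = 5.29/62.7 = 0.084
≥5: (82 − 85.8)²/85.8 = 14.44/85.8 = 0.168
Sum = 19.52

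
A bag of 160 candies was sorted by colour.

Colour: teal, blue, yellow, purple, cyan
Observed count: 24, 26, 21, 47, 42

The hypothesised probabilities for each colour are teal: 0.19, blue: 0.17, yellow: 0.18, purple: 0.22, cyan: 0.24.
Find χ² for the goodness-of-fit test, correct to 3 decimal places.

Expected counts E_i = n·p_i: 160×0.19 = 30.4, 160×0.17 = 27.2, 160×0.18 = 28.8, 160×0.22 = 35.2, 160×0.24 = 38.4.
teal: (24 − 30.4)²/30.4 = 40.96/30.4 = 1.3474
blue: (26 − 27.2)²/27.2 = 1.44/27.2 = 0.0529
yellow: (21 − 28.8)²/28.8 = 60.84/28.8 = 2.1125
purple: (47 − 35.2)²/35.2 = 139.24/35.2 = 3.9557
cyan: (42 − 38.4)²/38.4 = 12.96/38.4 = 0.3375
Sum = 7.806

7.806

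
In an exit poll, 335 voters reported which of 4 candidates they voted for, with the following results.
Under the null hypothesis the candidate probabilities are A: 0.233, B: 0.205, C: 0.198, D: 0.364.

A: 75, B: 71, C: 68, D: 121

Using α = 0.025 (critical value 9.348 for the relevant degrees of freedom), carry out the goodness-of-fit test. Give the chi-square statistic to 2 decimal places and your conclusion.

0.25; do not reject

Expected counts E_i = n·p_i: 335×0.233 = 78.055, 335×0.205 = 68.675, 335×0.198 = 66.33, 335×0.364 = 121.94.
A: (75 − 78.055)²/78.055 = 9.333025/78.055 = 0.120
B: (71 − 68.675)²/68.675 = 5.405625/68.675 = 0.079
C: (68 − 66.33)²/66.33 = 2.7889/66.33 = 0.042
D: (121 − 121.94)²/121.94 = 0.8836/121.94 = 0.007
Sum = 0.25
df = 3. Since 0.25 < 9.348, we do not reject H₀.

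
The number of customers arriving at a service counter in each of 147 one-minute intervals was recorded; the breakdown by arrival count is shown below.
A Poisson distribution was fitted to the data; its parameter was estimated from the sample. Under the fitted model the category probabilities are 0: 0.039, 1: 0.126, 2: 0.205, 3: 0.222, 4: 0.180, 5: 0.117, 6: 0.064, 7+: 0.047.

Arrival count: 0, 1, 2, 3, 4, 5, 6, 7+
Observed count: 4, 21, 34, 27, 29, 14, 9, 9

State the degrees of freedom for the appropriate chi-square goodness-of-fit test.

There are k = 8 categories and 1 parameter estimated from the data, so df = 8 − 1 − 1 = 6.

6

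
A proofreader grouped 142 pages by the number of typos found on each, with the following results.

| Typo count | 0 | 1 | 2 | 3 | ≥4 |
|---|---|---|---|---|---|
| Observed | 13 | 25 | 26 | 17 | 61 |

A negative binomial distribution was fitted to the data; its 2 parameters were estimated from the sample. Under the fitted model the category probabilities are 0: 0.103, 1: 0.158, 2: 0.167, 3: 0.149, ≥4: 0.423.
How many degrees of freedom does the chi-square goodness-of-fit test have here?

2

There are k = 5 categories and 2 parameters estimated from the data, so df = 5 − 1 − 2 = 2.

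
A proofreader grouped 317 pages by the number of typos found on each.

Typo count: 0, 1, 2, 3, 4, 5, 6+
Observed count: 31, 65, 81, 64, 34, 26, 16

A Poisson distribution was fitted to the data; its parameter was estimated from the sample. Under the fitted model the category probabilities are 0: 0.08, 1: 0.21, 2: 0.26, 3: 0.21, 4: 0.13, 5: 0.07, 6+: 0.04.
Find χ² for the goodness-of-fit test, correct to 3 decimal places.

Expected counts E_i = n·p_i: 317×0.08 = 25.36, 317×0.21 = 66.57, 317×0.26 = 82.42, 317×0.21 = 66.57, 317×0.13 = 41.21, 317×0.07 = 22.19, 317×0.04 = 12.68.
cat         O        E   (O−E)²/E
0          31    25.36     1.2543
1          65    66.57     0.0370
2          81    82.42     0.0245
3          64    66.57     0.0992
4          34    41.21     1.2614
5          26    22.19     0.6542
6+         16    12.68     0.8693
Sum = 4.200

4.200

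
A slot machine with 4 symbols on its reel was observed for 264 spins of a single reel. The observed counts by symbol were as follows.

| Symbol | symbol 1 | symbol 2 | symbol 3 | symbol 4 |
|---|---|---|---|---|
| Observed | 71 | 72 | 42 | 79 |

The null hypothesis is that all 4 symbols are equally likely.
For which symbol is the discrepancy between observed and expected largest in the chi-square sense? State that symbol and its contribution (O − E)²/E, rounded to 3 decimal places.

symbol 3, 8.727

Expected count for each of the 4 categories: 264/4 = 66.
symbol 1: (71 − 66)²/66 = 25/66 = 0.3788
symbol 2: (72 − 66)²/66 = 36/66 = 0.5455
symbol 3: (42 − 66)²/66 = 576/66 = 8.7273
symbol 4: (79 − 66)²/66 = 169/66 = 2.5606
The largest term is for symbol 3: 8.727.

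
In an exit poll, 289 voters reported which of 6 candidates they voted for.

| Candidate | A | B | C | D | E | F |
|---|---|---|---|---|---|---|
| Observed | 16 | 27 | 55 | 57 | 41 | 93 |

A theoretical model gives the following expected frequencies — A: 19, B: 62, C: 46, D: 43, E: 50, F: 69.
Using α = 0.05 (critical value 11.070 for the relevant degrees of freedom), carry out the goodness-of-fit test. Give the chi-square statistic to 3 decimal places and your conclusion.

χ² = (16−19)²/19 + (27−62)²/62 + (55−46)²/46 + (57−43)²/43 + (41−50)²/50 + (93−69)²/69
   = 0.4737 + 19.7581 + 1.7609 + 4.5581 + 1.6200 + 8.3478
Sum = 36.519
df = 5. Since 36.519 > 11.070, we reject H₀.

36.519; reject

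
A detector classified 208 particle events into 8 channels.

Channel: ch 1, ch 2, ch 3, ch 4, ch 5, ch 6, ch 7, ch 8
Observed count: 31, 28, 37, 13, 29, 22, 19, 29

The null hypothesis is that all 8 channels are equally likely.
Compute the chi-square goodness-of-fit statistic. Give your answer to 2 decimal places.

Under H₀ each category has probability 1/8, so each expected count is 208/8 = 26.
ch 1: (31 − 26)²/26 = 25/26 = 0.962
ch 2: (28 − 26)²/26 = 4/26 = 0.154
ch 3: (37 − 26)²/26 = 121/26 = 4.654
ch 4: (13 − 26)²/26 = 169/26 = 6.500
ch 5: (29 − 26)²/26 = 9/26 = 0.346
ch 6: (22 − 26)²/26 = 16/26 = 0.615
ch 7: (19 − 26)²/26 = 49/26 = 1.885
ch 8: (29 − 26)²/26 = 9/26 = 0.346
Sum = 15.46

15.46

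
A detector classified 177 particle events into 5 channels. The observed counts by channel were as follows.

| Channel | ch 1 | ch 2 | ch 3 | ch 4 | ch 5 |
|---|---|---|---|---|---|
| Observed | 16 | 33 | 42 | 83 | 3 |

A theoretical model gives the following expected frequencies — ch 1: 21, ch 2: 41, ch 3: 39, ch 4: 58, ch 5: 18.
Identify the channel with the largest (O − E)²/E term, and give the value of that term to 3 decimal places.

ch 5, 12.500

cat         O        E   (O−E)²/E
ch 1       16       21     1.1905
ch 2       33       41     1.5610
ch 3       42       39     0.2308
ch 4       83       58    10.7759
ch 5        3       18    12.5000
The largest term is for ch 5: 12.500.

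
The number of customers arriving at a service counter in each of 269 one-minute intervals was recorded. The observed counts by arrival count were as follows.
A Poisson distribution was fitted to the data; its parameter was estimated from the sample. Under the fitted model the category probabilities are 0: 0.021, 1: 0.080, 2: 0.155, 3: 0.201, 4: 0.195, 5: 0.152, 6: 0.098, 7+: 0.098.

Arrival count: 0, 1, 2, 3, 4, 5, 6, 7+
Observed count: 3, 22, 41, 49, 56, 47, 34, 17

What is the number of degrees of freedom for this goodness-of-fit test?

There are k = 8 categories and 1 parameter estimated from the data, so df = 8 − 1 − 1 = 6.

6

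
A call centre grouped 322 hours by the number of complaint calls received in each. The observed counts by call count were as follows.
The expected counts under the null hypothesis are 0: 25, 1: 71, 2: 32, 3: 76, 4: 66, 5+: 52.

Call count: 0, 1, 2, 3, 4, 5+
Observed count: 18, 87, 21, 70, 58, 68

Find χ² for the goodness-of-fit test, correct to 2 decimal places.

15.71

χ² = (18−25)²/25 + (87−71)²/71 + (21−32)²/32 + (70−76)²/76 + (58−66)²/66 + (68−52)²/52
   = 1.960 + 3.606 + 3.781 + 0.474 + 0.970 + 4.923
Sum = 15.71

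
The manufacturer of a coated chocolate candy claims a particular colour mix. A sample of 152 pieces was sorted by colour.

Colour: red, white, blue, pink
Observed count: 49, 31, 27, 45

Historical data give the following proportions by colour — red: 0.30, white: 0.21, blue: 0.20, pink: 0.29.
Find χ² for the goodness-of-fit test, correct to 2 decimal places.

Expected counts E_i = n·p_i: 152×0.30 = 45.6, 152×0.21 = 31.92, 152×0.20 = 30.4, 152×0.29 = 44.08.
red: (49 − 45.6)²/45.6 = 11.56/45.6 = 0.254
white: (31 − 31.92)²/31.92 = 0.8464/31.92 = 0.027
blue: (27 − 30.4)²/30.4 = 11.56/30.4 = 0.380
pink: (45 − 44.08)²/44.08 = 0.8464/44.08 = 0.019
Sum = 0.68

0.68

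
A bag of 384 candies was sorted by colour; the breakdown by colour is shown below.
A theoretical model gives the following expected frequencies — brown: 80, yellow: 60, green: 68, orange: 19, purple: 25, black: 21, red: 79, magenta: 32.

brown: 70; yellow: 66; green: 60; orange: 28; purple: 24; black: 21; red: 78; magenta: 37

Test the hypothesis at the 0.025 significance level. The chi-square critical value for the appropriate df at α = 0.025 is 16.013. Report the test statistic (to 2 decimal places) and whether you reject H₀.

cat          O        E   (O−E)²/E
brown       70       80      1.250
yellow      66       60      0.600
green       60       68      0.941
orange      28       19      4.263
purple      24       25      0.040
black       21       21      0.000
red         78       79      0.013
magenta     37       32      0.781
Sum = 7.89
df = 7. Since 7.89 < 16.013, we do not reject H₀.

7.89; do not reject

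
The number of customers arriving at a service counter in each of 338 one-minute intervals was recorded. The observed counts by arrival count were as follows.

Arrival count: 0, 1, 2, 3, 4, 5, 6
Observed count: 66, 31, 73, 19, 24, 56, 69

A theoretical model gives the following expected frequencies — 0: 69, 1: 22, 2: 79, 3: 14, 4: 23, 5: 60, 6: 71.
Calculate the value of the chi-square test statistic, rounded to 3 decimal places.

cat         O        E   (O−E)²/E
0          66       69     0.1304
1          31       22     3.6818
2          73       79     0.4557
3          19       14     1.7857
4          24       23     0.0435
5          56       60     0.2667
6          69       71     0.0563
Sum = 6.420

6.420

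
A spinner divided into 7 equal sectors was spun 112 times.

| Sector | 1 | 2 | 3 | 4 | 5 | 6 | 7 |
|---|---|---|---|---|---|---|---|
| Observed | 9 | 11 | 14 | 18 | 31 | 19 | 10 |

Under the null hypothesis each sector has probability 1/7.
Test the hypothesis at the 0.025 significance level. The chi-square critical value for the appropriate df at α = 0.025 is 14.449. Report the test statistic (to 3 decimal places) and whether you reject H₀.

22.000; reject

Under H₀ each category has probability 1/7, so each expected count is 112/7 = 16.
χ² = (9−16)²/16 + (11−16)²/16 + (14−16)²/16 + (18−16)²/16 + (31−16)²/16 + (19−16)²/16 + (10−16)²/16
   = 3.0625 + 1.5625 + 0.2500 + 0.2500 + 14.0625 + 0.5625 + 2.2500
Sum = 22.000
df = 6. Since 22.000 > 14.449, we reject H₀.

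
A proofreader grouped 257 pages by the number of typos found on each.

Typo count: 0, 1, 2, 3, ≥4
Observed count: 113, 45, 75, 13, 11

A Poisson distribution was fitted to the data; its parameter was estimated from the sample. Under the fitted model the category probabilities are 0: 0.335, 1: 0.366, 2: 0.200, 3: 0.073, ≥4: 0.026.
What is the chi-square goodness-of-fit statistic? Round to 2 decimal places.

49.39

Expected counts E_i = n·p_i: 257×0.335 = 86.095, 257×0.366 = 94.062, 257×0.200 = 51.4, 257×0.073 = 18.761, 257×0.026 = 6.682.
χ² = (113−86.095)²/86.095 + (45−94.062)²/94.062 + (75−51.4)²/51.4 + (13−18.761)²/18.761 + (11−6.682)²/6.682
   = 8.408 + 25.590 + 10.836 + 1.769 + 2.790
Sum = 49.39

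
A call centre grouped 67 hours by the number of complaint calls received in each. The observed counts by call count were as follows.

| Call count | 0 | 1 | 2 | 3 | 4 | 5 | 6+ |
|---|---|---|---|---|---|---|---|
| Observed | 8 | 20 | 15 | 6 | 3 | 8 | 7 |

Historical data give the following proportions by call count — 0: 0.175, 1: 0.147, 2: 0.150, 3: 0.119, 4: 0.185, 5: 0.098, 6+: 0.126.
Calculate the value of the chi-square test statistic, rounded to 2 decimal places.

22.25

Expected counts E_i = n·p_i: 67×0.175 = 11.725, 67×0.147 = 9.849, 67×0.150 = 10.05, 67×0.119 = 7.973, 67×0.185 = 12.395, 67×0.098 = 6.566, 67×0.126 = 8.442.
0: (8 − 11.725)²/11.725 = 13.875625/11.725 = 1.183
1: (20 − 9.849)²/9.849 = 103.042801/9.849 = 10.462
2: (15 − 10.05)²/10.05 = 24.5025/10.05 = 2.438
3: (6 − 7.973)²/7.973 = 3.892729/7.973 = 0.488
4: (3 − 12.395)²/12.395 = 88.266025/12.395 = 7.121
5: (8 − 6.566)²/6.566 = 2.056356/6.566 = 0.313
6+: (7 − 8.442)²/8.442 = 2.079364/8.442 = 0.246
Sum = 22.25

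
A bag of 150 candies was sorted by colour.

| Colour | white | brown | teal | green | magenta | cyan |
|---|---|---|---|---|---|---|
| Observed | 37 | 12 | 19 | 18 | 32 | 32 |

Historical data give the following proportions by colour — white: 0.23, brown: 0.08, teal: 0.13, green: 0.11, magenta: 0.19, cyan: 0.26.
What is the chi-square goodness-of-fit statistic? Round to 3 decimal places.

Expected counts E_i = n·p_i: 150×0.23 = 34.5, 150×0.08 = 12, 150×0.13 = 19.5, 150×0.11 = 16.5, 150×0.19 = 28.5, 150×0.26 = 39.
χ² = (37−34.5)²/34.5 + (12−12)²/12 + (19−19.5)²/19.5 + (18−16.5)²/16.5 + (32−28.5)²/28.5 + (32−39)²/39
   = 0.1812 + 0.0000 + 0.0128 + 0.1364 + 0.4298 + 1.2564
Sum = 2.017

2.017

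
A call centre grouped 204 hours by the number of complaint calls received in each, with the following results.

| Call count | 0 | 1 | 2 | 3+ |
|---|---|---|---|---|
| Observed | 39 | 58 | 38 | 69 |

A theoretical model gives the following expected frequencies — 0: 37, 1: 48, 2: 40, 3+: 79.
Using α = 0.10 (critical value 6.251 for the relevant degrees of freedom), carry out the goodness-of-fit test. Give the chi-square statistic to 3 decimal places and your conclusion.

3.557; do not reject

χ² = (39−37)²/37 + (58−48)²/48 + (38−40)²/40 + (69−79)²/79
   = 0.1081 + 2.0833 + 0.1000 + 1.2658
Sum = 3.557
df = 3. Since 3.557 < 6.251, we do not reject H₀.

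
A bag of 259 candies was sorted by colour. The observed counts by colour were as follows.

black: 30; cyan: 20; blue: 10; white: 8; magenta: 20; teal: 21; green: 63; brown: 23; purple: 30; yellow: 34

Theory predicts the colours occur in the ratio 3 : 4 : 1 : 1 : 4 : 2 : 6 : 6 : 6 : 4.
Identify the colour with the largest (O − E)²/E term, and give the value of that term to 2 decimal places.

green, 10.50

Ratio total = 37. Expected counts: 259×3/37 = 21, 259×4/37 = 28, 259×1/37 = 7, 259×1/37 = 7, 259×4/37 = 28, 259×2/37 = 14, 259×6/37 = 42, 259×6/37 = 42, 259×6/37 = 42, 259×4/37 = 28.
cat          O        E   (O−E)²/E
black       30       21      3.857
cyan        20       28      2.286
blue        10        7      1.286
white        8        7      0.143
magenta     20       28      2.286
teal        21       14      3.500
green       63       42     10.500
brown       23       42      8.595
purple      30       42      3.429
yellow      34       28      1.286
The largest term is for green: 10.50.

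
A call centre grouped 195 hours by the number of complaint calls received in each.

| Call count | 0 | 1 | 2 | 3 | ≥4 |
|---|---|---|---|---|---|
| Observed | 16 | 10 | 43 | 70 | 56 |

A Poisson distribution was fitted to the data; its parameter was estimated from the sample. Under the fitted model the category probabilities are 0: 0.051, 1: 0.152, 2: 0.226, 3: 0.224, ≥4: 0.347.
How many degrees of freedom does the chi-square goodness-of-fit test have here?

There are k = 5 categories and 1 parameter estimated from the data, so df = 5 − 1 − 1 = 3.

3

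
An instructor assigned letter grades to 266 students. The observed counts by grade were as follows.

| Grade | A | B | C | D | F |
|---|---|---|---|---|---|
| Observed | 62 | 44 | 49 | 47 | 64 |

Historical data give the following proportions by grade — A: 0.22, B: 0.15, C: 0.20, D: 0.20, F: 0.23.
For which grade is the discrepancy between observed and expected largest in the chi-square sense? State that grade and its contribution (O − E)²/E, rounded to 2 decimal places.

Expected counts E_i = n·p_i: 266×0.22 = 58.52, 266×0.15 = 39.9, 266×0.20 = 53.2, 266×0.20 = 53.2, 266×0.23 = 61.18.
cat         O        E   (O−E)²/E
A          62    58.52      0.207
B          44     39.9      0.421
C          49     53.2      0.332
D          47     53.2      0.723
F          64    61.18      0.130
The largest term is for D: 0.72.

D, 0.72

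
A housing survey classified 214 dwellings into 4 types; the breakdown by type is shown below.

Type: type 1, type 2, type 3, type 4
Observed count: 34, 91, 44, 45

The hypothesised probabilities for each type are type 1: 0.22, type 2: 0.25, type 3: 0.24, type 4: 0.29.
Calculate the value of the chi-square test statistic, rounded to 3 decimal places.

Expected counts E_i = n·p_i: 214×0.22 = 47.08, 214×0.25 = 53.5, 214×0.24 = 51.36, 214×0.29 = 62.06.
type 1: (34 − 47.08)²/47.08 = 171.0864/47.08 = 3.6340
type 2: (91 − 53.5)²/53.5 = 1406.25/53.5 = 26.2850
type 3: (44 − 51.36)²/51.36 = 54.1696/51.36 = 1.0547
type 4: (45 − 62.06)²/62.06 = 291.0436/62.06 = 4.6897
Sum = 35.663

35.663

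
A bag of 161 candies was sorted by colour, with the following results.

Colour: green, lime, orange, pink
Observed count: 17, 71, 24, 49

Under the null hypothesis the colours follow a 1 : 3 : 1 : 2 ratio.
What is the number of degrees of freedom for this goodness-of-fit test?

3

There are k = 4 categories and no parameters were estimated from the data, so df = 4 − 1 = 3.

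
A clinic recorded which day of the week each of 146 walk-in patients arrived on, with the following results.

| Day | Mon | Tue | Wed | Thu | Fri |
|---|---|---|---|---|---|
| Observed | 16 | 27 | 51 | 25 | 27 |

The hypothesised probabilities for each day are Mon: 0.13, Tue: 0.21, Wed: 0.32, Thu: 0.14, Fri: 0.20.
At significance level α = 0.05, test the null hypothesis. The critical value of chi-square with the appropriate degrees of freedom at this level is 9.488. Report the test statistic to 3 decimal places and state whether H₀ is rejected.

2.480; do not reject

Expected counts E_i = n·p_i: 146×0.13 = 18.98, 146×0.21 = 30.66, 146×0.32 = 46.72, 146×0.14 = 20.44, 146×0.20 = 29.2.
χ² = (16−18.98)²/18.98 + (27−30.66)²/30.66 + (51−46.72)²/46.72 + (25−20.44)²/20.44 + (27−29.2)²/29.2
   = 0.4679 + 0.4369 + 0.3921 + 1.0173 + 0.1658
Sum = 2.480
df = 4. Since 2.480 < 9.488, we do not reject H₀.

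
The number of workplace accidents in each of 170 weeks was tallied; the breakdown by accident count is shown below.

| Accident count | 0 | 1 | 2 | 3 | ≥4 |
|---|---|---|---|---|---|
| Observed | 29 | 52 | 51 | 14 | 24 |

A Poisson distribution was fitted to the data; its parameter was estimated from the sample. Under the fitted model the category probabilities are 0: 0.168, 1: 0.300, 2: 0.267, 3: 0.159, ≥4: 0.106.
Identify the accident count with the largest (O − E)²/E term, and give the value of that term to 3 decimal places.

3, 6.281

Expected counts E_i = n·p_i: 170×0.168 = 28.56, 170×0.300 = 51, 170×0.267 = 45.39, 170×0.159 = 27.03, 170×0.106 = 18.02.
0: (29 − 28.56)²/28.56 = 0.1936/28.56 = 0.0068
1: (52 − 51)²/51 = 1/51 = 0.0196
2: (51 − 45.39)²/45.39 = 31.4721/45.39 = 0.6934
3: (14 − 27.03)²/27.03 = 169.7809/27.03 = 6.2812
≥4: (24 − 18.02)²/18.02 = 35.7604/18.02 = 1.9845
The largest term is for 3: 6.281.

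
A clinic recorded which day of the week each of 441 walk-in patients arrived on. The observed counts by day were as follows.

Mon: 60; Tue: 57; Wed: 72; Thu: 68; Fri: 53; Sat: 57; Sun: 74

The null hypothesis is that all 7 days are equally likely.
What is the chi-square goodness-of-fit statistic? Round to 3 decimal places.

6.476

Expected count for each of the 7 categories: 441/7 = 63.
χ² = (60−63)²/63 + (57−63)²/63 + (72−63)²/63 + (68−63)²/63 + (53−63)²/63 + (57−63)²/63 + (74−63)²/63
   = 0.1429 + 0.5714 + 1.2857 + 0.3968 + 1.5873 + 0.5714 + 1.9206
Sum = 6.476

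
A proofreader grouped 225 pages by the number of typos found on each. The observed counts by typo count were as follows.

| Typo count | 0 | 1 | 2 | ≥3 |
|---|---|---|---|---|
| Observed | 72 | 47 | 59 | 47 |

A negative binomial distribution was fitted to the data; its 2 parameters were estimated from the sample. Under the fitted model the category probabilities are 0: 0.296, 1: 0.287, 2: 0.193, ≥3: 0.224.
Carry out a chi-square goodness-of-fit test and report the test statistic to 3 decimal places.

11.037

Expected counts E_i = n·p_i: 225×0.296 = 66.6, 225×0.287 = 64.575, 225×0.193 = 43.425, 225×0.224 = 50.4.
cat         O        E   (O−E)²/E
0          72     66.6     0.4378
1          47   64.575     4.7833
2          59   43.425     5.5862
≥3         47     50.4     0.2294
Sum = 11.037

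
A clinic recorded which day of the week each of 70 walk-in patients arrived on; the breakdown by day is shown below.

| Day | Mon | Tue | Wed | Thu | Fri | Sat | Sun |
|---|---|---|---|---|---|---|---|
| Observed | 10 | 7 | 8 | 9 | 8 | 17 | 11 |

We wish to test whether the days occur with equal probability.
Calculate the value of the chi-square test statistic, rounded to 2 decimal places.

6.80

Under H₀ each category has probability 1/7, so each expected count is 70/7 = 10.
cat         O        E   (O−E)²/E
Mon        10       10      0.000
Tue         7       10      0.900
Wed         8       10      0.400
Thu         9       10      0.100
Fri         8       10      0.400
Sat        17       10      4.900
Sun        11       10      0.100
Sum = 6.80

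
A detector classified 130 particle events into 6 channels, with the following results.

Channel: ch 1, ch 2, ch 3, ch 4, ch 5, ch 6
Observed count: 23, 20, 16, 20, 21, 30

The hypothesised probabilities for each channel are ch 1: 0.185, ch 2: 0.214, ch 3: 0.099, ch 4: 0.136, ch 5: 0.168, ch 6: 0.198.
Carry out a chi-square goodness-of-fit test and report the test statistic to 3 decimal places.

4.047

Expected counts E_i = n·p_i: 130×0.185 = 24.05, 130×0.214 = 27.82, 130×0.099 = 12.87, 130×0.136 = 17.68, 130×0.168 = 21.84, 130×0.198 = 25.74.
cat         O        E   (O−E)²/E
ch 1       23    24.05     0.0458
ch 2       20    27.82     2.1981
ch 3       16    12.87     0.7612
ch 4       20    17.68     0.3044
ch 5       21    21.84     0.0323
ch 6       30    25.74     0.7050
Sum = 4.047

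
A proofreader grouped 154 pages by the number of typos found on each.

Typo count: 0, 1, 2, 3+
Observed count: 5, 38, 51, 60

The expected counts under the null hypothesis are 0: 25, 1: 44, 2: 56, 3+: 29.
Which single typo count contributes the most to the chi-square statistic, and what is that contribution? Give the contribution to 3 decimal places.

cat         O        E   (O−E)²/E
0           5       25    16.0000
1          38       44     0.8182
2          51       56     0.4464
3+         60       29    33.1379
The largest term is for 3+: 33.138.

3+, 33.138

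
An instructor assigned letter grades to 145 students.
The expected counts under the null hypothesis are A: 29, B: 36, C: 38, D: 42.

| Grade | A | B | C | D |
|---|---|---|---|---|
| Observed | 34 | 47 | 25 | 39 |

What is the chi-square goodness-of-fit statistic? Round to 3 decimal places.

8.885

cat         O        E   (O−E)²/E
A          34       29     0.8621
B          47       36     3.3611
C          25       38     4.4474
D          39       42     0.2143
Sum = 8.885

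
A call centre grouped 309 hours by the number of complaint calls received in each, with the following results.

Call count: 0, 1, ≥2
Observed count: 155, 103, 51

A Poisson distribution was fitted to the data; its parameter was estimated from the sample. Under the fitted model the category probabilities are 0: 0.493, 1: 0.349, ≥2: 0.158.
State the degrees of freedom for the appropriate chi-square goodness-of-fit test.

There are k = 3 categories and 1 parameter estimated from the data, so df = 3 − 1 − 1 = 1.

1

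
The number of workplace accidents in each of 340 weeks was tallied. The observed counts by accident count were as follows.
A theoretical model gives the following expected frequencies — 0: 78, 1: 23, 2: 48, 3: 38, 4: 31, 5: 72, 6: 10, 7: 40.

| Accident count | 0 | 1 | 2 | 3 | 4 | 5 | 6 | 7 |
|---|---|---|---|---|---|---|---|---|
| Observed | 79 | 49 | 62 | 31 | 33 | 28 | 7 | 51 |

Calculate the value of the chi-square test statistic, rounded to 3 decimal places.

65.720

0: (79 − 78)²/78 = 1/78 = 0.0128
1: (49 − 23)²/23 = 676/23 = 29.3913
2: (62 − 48)²/48 = 196/48 = 4.0833
3: (31 − 38)²/38 = 49/38 = 1.2895
4: (33 − 31)²/31 = 4/31 = 0.1290
5: (28 − 72)²/72 = 1936/72 = 26.8889
6: (7 − 10)²/10 = 9/10 = 0.9000
7: (51 − 40)²/40 = 121/40 = 3.0250
Sum = 65.720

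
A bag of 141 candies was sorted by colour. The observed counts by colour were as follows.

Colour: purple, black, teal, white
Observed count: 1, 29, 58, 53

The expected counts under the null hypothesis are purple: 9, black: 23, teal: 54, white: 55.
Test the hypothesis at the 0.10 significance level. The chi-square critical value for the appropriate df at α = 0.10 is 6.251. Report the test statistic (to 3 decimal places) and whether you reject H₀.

cat         O        E   (O−E)²/E
purple      1        9     7.1111
black      29       23     1.5652
teal       58       54     0.2963
white      53       55     0.0727
Sum = 9.045
df = 3. Since 9.045 > 6.251, we reject H₀.

9.045; reject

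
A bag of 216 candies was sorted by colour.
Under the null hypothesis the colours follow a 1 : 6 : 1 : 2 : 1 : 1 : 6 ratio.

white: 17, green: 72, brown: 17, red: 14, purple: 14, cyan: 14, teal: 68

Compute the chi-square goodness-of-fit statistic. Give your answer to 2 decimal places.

Ratio total = 18. Expected counts: 216×1/18 = 12, 216×6/18 = 72, 216×1/18 = 12, 216×2/18 = 24, 216×1/18 = 12, 216×1/18 = 12, 216×6/18 = 72.
χ² = (17−12)²/12 + (72−72)²/72 + (17−12)²/12 + (14−24)²/24 + (14−12)²/12 + (14−12)²/12 + (68−72)²/72
   = 2.083 + 0.000 + 2.083 + 4.167 + 0.333 + 0.333 + 0.222
Sum = 9.22

9.22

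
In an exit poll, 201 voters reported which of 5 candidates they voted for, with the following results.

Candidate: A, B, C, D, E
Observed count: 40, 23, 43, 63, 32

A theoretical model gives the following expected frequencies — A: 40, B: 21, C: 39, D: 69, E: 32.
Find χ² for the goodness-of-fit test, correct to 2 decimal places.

1.12

A: (40 − 40)²/40 = 0/40 = 0.000
B: (23 − 21)²/21 = 4/21 = 0.190
C: (43 − 39)²/39 = 16/39 = 0.410
D: (63 − 69)²/69 = 36/69 = 0.522
E: (32 − 32)²/32 = 0/32 = 0.000
Sum = 1.12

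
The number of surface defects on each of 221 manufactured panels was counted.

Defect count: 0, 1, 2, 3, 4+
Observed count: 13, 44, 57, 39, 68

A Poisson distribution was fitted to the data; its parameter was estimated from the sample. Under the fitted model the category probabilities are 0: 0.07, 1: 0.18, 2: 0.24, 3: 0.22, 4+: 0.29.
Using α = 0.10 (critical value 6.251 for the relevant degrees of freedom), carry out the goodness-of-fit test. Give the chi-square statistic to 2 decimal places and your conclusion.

3.28; do not reject

Expected counts E_i = n·p_i: 221×0.07 = 15.47, 221×0.18 = 39.78, 221×0.24 = 53.04, 221×0.22 = 48.62, 221×0.29 = 64.09.
χ² = (13−15.47)²/15.47 + (44−39.78)²/39.78 + (57−53.04)²/53.04 + (39−48.62)²/48.62 + (68−64.09)²/64.09
   = 0.394 + 0.448 + 0.296 + 1.903 + 0.239
Sum = 3.28
df = 3. Since 3.28 < 6.251, we do not reject H₀.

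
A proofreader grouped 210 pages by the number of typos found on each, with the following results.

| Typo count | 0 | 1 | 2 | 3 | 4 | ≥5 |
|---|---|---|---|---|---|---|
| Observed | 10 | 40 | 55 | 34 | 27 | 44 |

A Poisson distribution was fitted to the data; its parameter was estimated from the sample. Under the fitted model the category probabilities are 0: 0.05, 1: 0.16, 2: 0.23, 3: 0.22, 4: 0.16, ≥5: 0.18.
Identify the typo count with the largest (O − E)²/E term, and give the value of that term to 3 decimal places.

Expected counts E_i = n·p_i: 210×0.05 = 10.5, 210×0.16 = 33.6, 210×0.23 = 48.3, 210×0.22 = 46.2, 210×0.16 = 33.6, 210×0.18 = 37.8.
0: (10 − 10.5)²/10.5 = 0.25/10.5 = 0.0238
1: (40 − 33.6)²/33.6 = 40.96/33.6 = 1.2190
2: (55 − 48.3)²/48.3 = 44.89/48.3 = 0.9294
3: (34 − 46.2)²/46.2 = 148.84/46.2 = 3.2216
4: (27 − 33.6)²/33.6 = 43.56/33.6 = 1.2964
≥5: (44 − 37.8)²/37.8 = 38.44/37.8 = 1.0169
The largest term is for 3: 3.222.

3, 3.222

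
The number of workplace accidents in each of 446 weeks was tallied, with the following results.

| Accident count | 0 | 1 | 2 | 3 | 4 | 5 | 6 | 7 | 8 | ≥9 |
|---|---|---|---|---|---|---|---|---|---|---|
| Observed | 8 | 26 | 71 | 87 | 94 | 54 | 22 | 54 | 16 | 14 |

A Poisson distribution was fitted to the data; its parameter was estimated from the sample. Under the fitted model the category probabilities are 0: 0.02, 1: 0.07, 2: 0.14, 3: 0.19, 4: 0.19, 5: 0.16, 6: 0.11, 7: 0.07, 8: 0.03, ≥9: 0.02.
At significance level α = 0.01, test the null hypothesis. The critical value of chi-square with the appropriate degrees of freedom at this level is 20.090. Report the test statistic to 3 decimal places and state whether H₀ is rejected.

42.390; reject

Expected counts E_i = n·p_i: 446×0.02 = 8.92, 446×0.07 = 31.22, 446×0.14 = 62.44, 446×0.19 = 84.74, 446×0.19 = 84.74, 446×0.16 = 71.36, 446×0.11 = 49.06, 446×0.07 = 31.22, 446×0.03 = 13.38, 446×0.02 = 8.92.
0: (8 − 8.92)²/8.92 = 0.8464/8.92 = 0.0949
1: (26 − 31.22)²/31.22 = 27.2484/31.22 = 0.8728
2: (71 − 62.44)²/62.44 = 73.2736/62.44 = 1.1735
3: (87 − 84.74)²/84.74 = 5.1076/84.74 = 0.0603
4: (94 − 84.74)²/84.74 = 85.7476/84.74 = 1.0119
5: (54 − 71.36)²/71.36 = 301.3696/71.36 = 4.2232
6: (22 − 49.06)²/49.06 = 732.2436/49.06 = 14.9255
7: (54 − 31.22)²/31.22 = 518.9284/31.22 = 16.6217
8: (16 − 13.38)²/13.38 = 6.8644/13.38 = 0.5130
≥9: (14 − 8.92)²/8.92 = 25.8064/8.92 = 2.8931
Sum = 42.390
df = 8. Since 42.390 > 20.090, we reject H₀.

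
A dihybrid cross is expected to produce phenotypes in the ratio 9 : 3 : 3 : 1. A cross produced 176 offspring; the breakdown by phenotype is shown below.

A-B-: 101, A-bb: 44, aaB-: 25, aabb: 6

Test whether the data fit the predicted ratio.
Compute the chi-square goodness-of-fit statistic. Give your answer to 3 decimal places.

7.919

Ratio total = 16. Expected counts: 176×9/16 = 99, 176×3/16 = 33, 176×3/16 = 33, 176×1/16 = 11.
A-B-: (101 − 99)²/99 = 4/99 = 0.0404
A-bb: (44 − 33)²/33 = 121/33 = 3.6667
aaB-: (25 − 33)²/33 = 64/33 = 1.9394
aabb: (6 − 11)²/11 = 25/11 = 2.2727
Sum = 7.919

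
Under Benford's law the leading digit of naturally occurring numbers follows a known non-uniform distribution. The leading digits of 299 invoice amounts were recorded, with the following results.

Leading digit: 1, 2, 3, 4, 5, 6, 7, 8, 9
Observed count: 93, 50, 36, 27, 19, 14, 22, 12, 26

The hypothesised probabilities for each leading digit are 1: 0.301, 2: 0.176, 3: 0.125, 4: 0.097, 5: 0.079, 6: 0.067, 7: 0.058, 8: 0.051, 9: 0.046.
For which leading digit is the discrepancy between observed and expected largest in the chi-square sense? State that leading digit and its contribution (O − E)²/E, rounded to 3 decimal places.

9, 10.903

Expected counts E_i = n·p_i: 299×0.301 = 89.999, 299×0.176 = 52.624, 299×0.125 = 37.375, 299×0.097 = 29.003, 299×0.079 = 23.621, 299×0.067 = 20.033, 299×0.058 = 17.342, 299×0.051 = 15.249, 299×0.046 = 13.754.
cat         O        E   (O−E)²/E
1          93   89.999     0.1001
2          50   52.624     0.1308
3          36   37.375     0.0506
4          27   29.003     0.1383
5          19   23.621     0.9040
6          14   20.033     1.8169
7          22   17.342     1.2511
8          12   15.249     0.6922
9          26   13.754    10.9033
The largest term is for 9: 10.903.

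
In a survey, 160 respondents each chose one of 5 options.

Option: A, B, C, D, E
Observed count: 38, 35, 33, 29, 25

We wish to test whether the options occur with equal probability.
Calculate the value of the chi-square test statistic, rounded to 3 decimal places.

3.250

Expected count for each of the 5 categories: 160/5 = 32.
A: (38 − 32)²/32 = 36/32 = 1.1250
B: (35 − 32)²/32 = 9/32 = 0.2813
C: (33 − 32)²/32 = 1/32 = 0.0313
D: (29 − 32)²/32 = 9/32 = 0.2813
E: (25 − 32)²/32 = 49/32 = 1.5313
Sum = 3.250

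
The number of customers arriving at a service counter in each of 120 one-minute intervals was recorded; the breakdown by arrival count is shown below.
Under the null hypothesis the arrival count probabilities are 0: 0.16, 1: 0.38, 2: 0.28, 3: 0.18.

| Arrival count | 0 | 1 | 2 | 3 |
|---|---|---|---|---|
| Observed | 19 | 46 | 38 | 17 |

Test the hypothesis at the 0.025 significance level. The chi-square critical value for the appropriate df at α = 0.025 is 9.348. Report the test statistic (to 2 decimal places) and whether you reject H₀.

1.56; do not reject

Expected counts E_i = n·p_i: 120×0.16 = 19.2, 120×0.38 = 45.6, 120×0.28 = 33.6, 120×0.18 = 21.6.
χ² = (19−19.2)²/19.2 + (46−45.6)²/45.6 + (38−33.6)²/33.6 + (17−21.6)²/21.6
   = 0.002 + 0.004 + 0.576 + 0.980
Sum = 1.56
df = 3. Since 1.56 < 9.348, we do not reject H₀.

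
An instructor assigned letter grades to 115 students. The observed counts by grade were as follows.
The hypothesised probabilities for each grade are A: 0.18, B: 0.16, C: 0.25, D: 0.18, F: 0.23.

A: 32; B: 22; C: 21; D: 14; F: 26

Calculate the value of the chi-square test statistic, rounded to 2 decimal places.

Expected counts E_i = n·p_i: 115×0.18 = 20.7, 115×0.16 = 18.4, 115×0.25 = 28.75, 115×0.18 = 20.7, 115×0.23 = 26.45.
cat         O        E   (O−E)²/E
A          32     20.7      6.169
B          22     18.4      0.704
C          21    28.75      2.089
D          14     20.7      2.169
F          26    26.45      0.008
Sum = 11.14

11.14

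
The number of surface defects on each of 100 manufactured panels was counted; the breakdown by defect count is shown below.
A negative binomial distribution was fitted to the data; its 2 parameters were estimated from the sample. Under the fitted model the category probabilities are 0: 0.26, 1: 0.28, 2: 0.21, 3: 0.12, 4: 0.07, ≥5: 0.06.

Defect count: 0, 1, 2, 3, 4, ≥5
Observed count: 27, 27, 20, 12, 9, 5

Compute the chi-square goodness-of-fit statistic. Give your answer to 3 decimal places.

0.860

Expected counts E_i = n·p_i: 100×0.26 = 26, 100×0.28 = 28, 100×0.21 = 21, 100×0.12 = 12, 100×0.07 = 7, 100×0.06 = 6.
cat         O        E   (O−E)²/E
0          27       26     0.0385
1          27       28     0.0357
2          20       21     0.0476
3          12       12     0.0000
4           9        7     0.5714
≥5          5        6     0.1667
Sum = 0.860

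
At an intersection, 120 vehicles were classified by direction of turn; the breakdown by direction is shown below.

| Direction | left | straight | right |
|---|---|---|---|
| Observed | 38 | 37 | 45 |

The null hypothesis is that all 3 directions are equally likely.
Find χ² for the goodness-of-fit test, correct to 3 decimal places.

Expected count for each of the 3 categories: 120/3 = 40.
left: (38 − 40)²/40 = 4/40 = 0.1000
straight: (37 − 40)²/40 = 9/40 = 0.2250
right: (45 − 40)²/40 = 25/40 = 0.6250
Sum = 0.950

0.950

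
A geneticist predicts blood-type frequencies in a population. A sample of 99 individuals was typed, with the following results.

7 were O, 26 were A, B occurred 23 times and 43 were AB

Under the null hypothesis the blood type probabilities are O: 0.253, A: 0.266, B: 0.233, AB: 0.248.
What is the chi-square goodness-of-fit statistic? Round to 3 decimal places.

Expected counts E_i = n·p_i: 99×0.253 = 25.047, 99×0.266 = 26.334, 99×0.233 = 23.067, 99×0.248 = 24.552.
O: (7 − 25.047)²/25.047 = 325.694209/25.047 = 13.0033
A: (26 − 26.334)²/26.334 = 0.111556/26.334 = 0.0042
B: (23 − 23.067)²/23.067 = 0.004489/23.067 = 0.0002
AB: (43 − 24.552)²/24.552 = 340.328704/24.552 = 13.8615
Sum = 26.869

26.869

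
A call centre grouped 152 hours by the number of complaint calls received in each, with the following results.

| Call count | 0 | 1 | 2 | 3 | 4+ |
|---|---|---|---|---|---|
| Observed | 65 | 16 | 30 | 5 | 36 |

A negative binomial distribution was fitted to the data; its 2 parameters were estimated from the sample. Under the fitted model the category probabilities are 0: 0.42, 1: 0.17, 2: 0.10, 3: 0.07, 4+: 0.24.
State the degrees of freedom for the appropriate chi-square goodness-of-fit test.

There are k = 5 categories and 2 parameters estimated from the data, so df = 5 − 1 − 2 = 2.

2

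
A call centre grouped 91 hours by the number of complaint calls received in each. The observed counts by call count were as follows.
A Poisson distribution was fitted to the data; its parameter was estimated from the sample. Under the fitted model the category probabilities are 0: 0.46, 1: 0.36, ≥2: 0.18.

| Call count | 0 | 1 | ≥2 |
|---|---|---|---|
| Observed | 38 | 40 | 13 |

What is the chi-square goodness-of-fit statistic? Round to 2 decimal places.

Expected counts E_i = n·p_i: 91×0.46 = 41.86, 91×0.36 = 32.76, 91×0.18 = 16.38.
0: (38 − 41.86)²/41.86 = 14.8996/41.86 = 0.356
1: (40 − 32.76)²/32.76 = 52.4176/32.76 = 1.600
≥2: (13 − 16.38)²/16.38 = 11.4244/16.38 = 0.697
Sum = 2.65

2.65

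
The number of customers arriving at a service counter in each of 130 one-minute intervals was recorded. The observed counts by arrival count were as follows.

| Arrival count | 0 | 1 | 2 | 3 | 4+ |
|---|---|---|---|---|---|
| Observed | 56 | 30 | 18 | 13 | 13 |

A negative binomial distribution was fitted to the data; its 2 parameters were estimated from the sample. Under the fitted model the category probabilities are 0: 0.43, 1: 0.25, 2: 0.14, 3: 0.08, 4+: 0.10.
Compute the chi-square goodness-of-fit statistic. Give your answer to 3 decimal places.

Expected counts E_i = n·p_i: 130×0.43 = 55.9, 130×0.25 = 32.5, 130×0.14 = 18.2, 130×0.08 = 10.4, 130×0.10 = 13.
0: (56 − 55.9)²/55.9 = 0.01/55.9 = 0.0002
1: (30 − 32.5)²/32.5 = 6.25/32.5 = 0.1923
2: (18 − 18.2)²/18.2 = 0.04/18.2 = 0.0022
3: (13 − 10.4)²/10.4 = 6.76/10.4 = 0.6500
4+: (13 − 13)²/13 = 0/13 = 0.0000
Sum = 0.845

0.845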